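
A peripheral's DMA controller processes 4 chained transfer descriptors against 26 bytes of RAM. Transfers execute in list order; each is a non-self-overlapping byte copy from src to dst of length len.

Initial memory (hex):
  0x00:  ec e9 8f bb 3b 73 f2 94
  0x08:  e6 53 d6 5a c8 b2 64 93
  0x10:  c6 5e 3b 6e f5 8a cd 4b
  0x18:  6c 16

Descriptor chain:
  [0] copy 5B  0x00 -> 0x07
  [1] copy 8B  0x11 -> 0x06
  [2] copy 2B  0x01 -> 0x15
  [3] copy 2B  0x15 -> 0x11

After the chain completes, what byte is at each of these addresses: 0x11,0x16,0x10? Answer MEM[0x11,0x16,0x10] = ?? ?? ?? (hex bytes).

MEM[0x11,0x16,0x10] = e9 8f c6

#0 dst[0x07+5] := {0xec,0xe9,0x8f,0xbb,0x3b}
#1 dst[0x06+8] := {0x5e,0x3b,0x6e,0xf5,0x8a,0xcd,0x4b,0x6c}
#2 dst[0x15+2] := {0xe9,0x8f}
#3 dst[0x11+2] := {0xe9,0x8f}
query mem[0x11]=0xe9, mem[0x16]=0x8f, mem[0x10]=0xc6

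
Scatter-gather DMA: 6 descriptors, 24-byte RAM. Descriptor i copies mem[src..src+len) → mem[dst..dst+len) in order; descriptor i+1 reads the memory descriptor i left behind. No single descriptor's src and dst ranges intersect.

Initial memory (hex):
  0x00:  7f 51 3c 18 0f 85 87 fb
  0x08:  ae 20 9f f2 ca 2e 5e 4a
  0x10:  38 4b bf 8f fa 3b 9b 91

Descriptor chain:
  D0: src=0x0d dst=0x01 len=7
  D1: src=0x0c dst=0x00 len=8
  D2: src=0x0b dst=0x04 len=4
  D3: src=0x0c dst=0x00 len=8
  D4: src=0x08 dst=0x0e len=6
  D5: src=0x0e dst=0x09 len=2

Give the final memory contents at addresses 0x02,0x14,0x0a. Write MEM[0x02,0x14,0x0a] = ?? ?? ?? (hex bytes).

MEM[0x02,0x14,0x0a] = 5e fa 20

#0 dst[0x01+7] := {0x2e,0x5e,0x4a,0x38,0x4b,0xbf,0x8f}
#1 dst[0x00+8] := {0xca,0x2e,0x5e,0x4a,0x38,0x4b,0xbf,0x8f}
#2 dst[0x04+4] := {0xf2,0xca,0x2e,0x5e}
#3 dst[0x00+8] := {0xca,0x2e,0x5e,0x4a,0x38,0x4b,0xbf,0x8f}
#4 dst[0x0e+6] := {0xae,0x20,0x9f,0xf2,0xca,0x2e}
#5 dst[0x09+2] := {0xae,0x20}
query mem[0x02]=0x5e, mem[0x14]=0xfa, mem[0x0a]=0x20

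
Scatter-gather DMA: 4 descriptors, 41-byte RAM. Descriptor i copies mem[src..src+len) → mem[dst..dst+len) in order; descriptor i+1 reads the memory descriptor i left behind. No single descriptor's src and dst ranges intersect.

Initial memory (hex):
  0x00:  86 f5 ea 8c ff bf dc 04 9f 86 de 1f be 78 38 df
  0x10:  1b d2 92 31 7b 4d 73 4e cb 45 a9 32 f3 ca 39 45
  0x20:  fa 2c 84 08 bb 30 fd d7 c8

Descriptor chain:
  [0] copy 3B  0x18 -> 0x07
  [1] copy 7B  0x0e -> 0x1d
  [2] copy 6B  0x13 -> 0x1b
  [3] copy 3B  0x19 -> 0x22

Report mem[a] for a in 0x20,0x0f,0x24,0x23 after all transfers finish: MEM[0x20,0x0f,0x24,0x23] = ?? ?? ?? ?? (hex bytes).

D0: mem[0x07..0x09] <- [cb 45 a9]
D1: mem[0x1d..0x23] <- [38 df 1b d2 92 31 7b]
D2: mem[0x1b..0x20] <- [31 7b 4d 73 4e cb]
D3: mem[0x22..0x24] <- [45 a9 31]
query mem[0x20]=0xcb, mem[0x0f]=0xdf, mem[0x24]=0x31, mem[0x23]=0xa9

MEM[0x20,0x0f,0x24,0x23] = cb df 31 a9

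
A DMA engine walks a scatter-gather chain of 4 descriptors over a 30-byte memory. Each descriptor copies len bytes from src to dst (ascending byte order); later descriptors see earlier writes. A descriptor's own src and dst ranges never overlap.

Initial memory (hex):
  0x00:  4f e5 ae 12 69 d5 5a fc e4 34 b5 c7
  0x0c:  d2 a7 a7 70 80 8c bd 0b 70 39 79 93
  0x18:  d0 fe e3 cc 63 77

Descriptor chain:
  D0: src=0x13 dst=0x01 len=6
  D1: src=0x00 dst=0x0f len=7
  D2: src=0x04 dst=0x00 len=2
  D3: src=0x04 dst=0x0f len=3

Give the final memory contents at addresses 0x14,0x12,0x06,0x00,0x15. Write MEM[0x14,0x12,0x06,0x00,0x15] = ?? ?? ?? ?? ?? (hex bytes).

MEM[0x14,0x12,0x06,0x00,0x15] = 93 39 d0 79 d0

  after D0: wrote 6B at 0x01 = 0b70397993d0
  after D1: wrote 7B at 0x0f = 4f0b70397993d0
  after D2: wrote 2B at 0x00 = 7993
  after D3: wrote 3B at 0x0f = 7993d0
query mem[0x14]=0x93, mem[0x12]=0x39, mem[0x06]=0xd0, mem[0x00]=0x79, mem[0x15]=0xd0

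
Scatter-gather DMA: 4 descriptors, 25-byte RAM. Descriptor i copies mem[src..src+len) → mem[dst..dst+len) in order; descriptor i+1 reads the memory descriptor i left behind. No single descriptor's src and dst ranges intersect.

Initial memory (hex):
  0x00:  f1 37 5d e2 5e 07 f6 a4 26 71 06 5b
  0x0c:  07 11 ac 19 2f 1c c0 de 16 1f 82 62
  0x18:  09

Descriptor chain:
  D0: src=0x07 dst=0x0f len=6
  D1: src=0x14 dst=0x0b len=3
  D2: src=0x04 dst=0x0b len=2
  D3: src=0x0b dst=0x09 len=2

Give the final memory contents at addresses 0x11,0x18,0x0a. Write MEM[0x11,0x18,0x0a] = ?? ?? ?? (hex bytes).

MEM[0x11,0x18,0x0a] = 71 09 07

[0] 0x07->0x0f len=6 : a4 26 71 06 5b 07
[1] 0x14->0x0b len=3 : 07 1f 82
[2] 0x04->0x0b len=2 : 5e 07
[3] 0x0b->0x09 len=2 : 5e 07
query mem[0x11]=0x71, mem[0x18]=0x09, mem[0x0a]=0x07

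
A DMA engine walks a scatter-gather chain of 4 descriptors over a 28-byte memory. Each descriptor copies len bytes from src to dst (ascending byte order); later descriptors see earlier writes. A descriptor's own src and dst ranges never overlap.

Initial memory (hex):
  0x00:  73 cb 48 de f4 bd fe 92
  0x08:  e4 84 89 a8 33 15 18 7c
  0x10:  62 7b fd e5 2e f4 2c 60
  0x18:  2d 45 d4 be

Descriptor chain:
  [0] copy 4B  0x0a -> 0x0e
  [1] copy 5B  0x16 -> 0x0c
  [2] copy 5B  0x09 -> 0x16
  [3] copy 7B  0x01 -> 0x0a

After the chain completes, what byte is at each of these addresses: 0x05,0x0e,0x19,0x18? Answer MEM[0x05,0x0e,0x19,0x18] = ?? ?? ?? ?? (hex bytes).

[0] 0x0a->0x0e len=4 : 89 a8 33 15
[1] 0x16->0x0c len=5 : 2c 60 2d 45 d4
[2] 0x09->0x16 len=5 : 84 89 a8 2c 60
[3] 0x01->0x0a len=7 : cb 48 de f4 bd fe 92
query mem[0x05]=0xbd, mem[0x0e]=0xbd, mem[0x19]=0x2c, mem[0x18]=0xa8

MEM[0x05,0x0e,0x19,0x18] = bd bd 2c a8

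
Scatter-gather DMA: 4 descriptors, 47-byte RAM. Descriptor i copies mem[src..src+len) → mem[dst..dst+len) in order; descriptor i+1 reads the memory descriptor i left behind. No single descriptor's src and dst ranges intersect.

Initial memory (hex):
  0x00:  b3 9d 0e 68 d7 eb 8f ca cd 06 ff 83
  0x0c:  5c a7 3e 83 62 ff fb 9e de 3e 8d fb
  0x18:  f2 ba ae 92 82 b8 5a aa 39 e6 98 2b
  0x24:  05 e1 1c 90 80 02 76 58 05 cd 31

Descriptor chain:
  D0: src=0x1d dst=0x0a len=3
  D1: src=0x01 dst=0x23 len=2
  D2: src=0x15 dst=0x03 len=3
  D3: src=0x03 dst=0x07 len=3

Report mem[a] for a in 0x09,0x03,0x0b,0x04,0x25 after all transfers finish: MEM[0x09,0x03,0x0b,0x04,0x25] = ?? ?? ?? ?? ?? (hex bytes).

#0 dst[0x0a+3] := {0xb8,0x5a,0xaa}
#1 dst[0x23+2] := {0x9d,0x0e}
#2 dst[0x03+3] := {0x3e,0x8d,0xfb}
#3 dst[0x07+3] := {0x3e,0x8d,0xfb}
query mem[0x09]=0xfb, mem[0x03]=0x3e, mem[0x0b]=0x5a, mem[0x04]=0x8d, mem[0x25]=0xe1

MEM[0x09,0x03,0x0b,0x04,0x25] = fb 3e 5a 8d e1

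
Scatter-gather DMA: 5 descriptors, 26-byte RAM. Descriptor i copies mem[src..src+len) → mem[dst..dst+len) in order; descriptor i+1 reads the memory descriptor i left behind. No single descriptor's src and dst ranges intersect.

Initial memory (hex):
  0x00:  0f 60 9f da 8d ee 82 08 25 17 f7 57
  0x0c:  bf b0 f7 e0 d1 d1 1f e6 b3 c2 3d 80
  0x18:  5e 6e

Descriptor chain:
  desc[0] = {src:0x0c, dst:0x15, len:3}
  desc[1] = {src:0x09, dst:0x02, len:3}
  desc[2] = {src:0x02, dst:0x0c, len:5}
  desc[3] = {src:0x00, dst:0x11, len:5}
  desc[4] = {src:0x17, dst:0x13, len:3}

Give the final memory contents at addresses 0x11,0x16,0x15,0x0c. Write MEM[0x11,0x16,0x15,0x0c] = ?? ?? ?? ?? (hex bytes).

D0: mem[0x15..0x17] <- [bf b0 f7]
D1: mem[0x02..0x04] <- [17 f7 57]
D2: mem[0x0c..0x10] <- [17 f7 57 ee 82]
D3: mem[0x11..0x15] <- [0f 60 17 f7 57]
D4: mem[0x13..0x15] <- [f7 5e 6e]
query mem[0x11]=0x0f, mem[0x16]=0xb0, mem[0x15]=0x6e, mem[0x0c]=0x17

MEM[0x11,0x16,0x15,0x0c] = 0f b0 6e 17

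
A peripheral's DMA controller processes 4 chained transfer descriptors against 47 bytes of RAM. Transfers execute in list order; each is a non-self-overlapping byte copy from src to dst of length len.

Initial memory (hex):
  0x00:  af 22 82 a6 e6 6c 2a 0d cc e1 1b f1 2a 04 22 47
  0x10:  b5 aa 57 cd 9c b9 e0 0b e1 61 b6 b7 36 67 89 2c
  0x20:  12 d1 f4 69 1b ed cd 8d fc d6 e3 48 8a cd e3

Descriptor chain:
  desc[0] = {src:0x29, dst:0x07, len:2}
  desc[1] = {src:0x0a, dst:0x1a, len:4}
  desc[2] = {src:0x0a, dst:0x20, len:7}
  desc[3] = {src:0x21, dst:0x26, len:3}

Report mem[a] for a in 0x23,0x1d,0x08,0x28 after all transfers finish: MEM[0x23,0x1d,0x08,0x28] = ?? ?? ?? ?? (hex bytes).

MEM[0x23,0x1d,0x08,0x28] = 04 04 e3 04

D0: mem[0x07..0x08] <- [d6 e3]
D1: mem[0x1a..0x1d] <- [1b f1 2a 04]
D2: mem[0x20..0x26] <- [1b f1 2a 04 22 47 b5]
D3: mem[0x26..0x28] <- [f1 2a 04]
query mem[0x23]=0x04, mem[0x1d]=0x04, mem[0x08]=0xe3, mem[0x28]=0x04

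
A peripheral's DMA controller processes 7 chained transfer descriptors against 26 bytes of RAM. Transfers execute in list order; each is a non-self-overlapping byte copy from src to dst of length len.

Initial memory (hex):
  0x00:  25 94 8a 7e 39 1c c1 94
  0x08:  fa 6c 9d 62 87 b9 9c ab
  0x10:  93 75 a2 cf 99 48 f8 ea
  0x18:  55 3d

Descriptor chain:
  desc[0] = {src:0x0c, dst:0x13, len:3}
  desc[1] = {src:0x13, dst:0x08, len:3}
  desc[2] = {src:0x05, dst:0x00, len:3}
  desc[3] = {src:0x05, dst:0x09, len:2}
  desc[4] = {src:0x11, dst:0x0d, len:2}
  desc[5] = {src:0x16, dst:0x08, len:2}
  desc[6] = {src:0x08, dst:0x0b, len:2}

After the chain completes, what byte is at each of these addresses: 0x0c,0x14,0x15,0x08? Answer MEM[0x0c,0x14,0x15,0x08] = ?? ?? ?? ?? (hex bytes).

D0: mem[0x13..0x15] <- [87 b9 9c]
D1: mem[0x08..0x0a] <- [87 b9 9c]
D2: mem[0x00..0x02] <- [1c c1 94]
D3: mem[0x09..0x0a] <- [1c c1]
D4: mem[0x0d..0x0e] <- [75 a2]
D5: mem[0x08..0x09] <- [f8 ea]
D6: mem[0x0b..0x0c] <- [f8 ea]
query mem[0x0c]=0xea, mem[0x14]=0xb9, mem[0x15]=0x9c, mem[0x08]=0xf8

MEM[0x0c,0x14,0x15,0x08] = ea b9 9c f8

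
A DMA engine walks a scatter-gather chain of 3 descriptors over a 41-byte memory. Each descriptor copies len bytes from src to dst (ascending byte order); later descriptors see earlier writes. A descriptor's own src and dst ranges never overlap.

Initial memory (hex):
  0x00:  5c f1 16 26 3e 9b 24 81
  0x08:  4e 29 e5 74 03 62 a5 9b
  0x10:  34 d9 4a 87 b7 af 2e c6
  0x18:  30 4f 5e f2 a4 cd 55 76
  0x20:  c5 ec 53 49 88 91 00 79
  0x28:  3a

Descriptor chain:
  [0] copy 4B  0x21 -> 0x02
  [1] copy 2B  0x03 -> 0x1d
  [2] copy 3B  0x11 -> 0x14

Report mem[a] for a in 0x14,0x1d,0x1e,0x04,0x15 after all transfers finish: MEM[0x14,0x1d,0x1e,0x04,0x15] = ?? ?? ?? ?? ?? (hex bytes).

[0] 0x21->0x02 len=4 : ec 53 49 88
[1] 0x03->0x1d len=2 : 53 49
[2] 0x11->0x14 len=3 : d9 4a 87
query mem[0x14]=0xd9, mem[0x1d]=0x53, mem[0x1e]=0x49, mem[0x04]=0x49, mem[0x15]=0x4a

MEM[0x14,0x1d,0x1e,0x04,0x15] = d9 53 49 49 4a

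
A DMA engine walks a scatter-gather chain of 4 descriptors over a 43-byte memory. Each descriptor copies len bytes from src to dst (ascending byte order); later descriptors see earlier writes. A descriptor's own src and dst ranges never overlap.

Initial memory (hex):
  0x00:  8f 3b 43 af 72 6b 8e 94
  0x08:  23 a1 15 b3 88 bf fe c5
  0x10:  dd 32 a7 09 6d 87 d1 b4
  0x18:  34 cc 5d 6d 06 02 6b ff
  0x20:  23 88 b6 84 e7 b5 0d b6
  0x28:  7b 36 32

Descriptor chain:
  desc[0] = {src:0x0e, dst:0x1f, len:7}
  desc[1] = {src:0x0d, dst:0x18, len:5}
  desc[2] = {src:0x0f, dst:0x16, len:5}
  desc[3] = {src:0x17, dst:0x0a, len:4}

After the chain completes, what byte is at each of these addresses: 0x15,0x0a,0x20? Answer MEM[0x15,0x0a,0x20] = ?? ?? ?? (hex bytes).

MEM[0x15,0x0a,0x20] = 87 dd c5

D0: mem[0x1f..0x25] <- [fe c5 dd 32 a7 09 6d]
D1: mem[0x18..0x1c] <- [bf fe c5 dd 32]
D2: mem[0x16..0x1a] <- [c5 dd 32 a7 09]
D3: mem[0x0a..0x0d] <- [dd 32 a7 09]
query mem[0x15]=0x87, mem[0x0a]=0xdd, mem[0x20]=0xc5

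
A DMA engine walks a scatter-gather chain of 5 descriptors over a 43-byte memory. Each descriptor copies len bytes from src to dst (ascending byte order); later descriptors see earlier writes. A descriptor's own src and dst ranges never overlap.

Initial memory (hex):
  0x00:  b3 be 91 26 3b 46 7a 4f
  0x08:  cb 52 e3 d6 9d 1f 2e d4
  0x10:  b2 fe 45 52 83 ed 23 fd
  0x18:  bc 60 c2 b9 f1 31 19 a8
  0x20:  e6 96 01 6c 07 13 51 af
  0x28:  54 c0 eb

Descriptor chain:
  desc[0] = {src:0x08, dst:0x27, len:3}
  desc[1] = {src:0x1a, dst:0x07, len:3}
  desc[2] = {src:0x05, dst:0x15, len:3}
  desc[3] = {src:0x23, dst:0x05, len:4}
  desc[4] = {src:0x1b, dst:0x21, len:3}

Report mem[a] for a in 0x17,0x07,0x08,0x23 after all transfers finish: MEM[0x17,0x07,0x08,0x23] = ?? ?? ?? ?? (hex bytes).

#0 dst[0x27+3] := {0xcb,0x52,0xe3}
#1 dst[0x07+3] := {0xc2,0xb9,0xf1}
#2 dst[0x15+3] := {0x46,0x7a,0xc2}
#3 dst[0x05+4] := {0x6c,0x07,0x13,0x51}
#4 dst[0x21+3] := {0xb9,0xf1,0x31}
query mem[0x17]=0xc2, mem[0x07]=0x13, mem[0x08]=0x51, mem[0x23]=0x31

MEM[0x17,0x07,0x08,0x23] = c2 13 51 31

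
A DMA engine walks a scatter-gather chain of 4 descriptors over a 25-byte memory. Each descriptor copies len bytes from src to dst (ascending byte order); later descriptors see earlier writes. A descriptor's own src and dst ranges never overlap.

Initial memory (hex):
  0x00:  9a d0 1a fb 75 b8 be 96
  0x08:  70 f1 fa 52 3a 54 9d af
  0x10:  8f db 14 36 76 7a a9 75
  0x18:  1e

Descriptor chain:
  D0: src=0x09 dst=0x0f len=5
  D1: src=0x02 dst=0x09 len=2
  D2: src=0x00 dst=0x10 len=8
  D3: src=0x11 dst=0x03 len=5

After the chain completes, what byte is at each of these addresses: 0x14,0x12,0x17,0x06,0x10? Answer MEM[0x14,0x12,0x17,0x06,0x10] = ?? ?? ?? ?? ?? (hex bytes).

MEM[0x14,0x12,0x17,0x06,0x10] = 75 1a 96 75 9a

#0 dst[0x0f+5] := {0xf1,0xfa,0x52,0x3a,0x54}
#1 dst[0x09+2] := {0x1a,0xfb}
#2 dst[0x10+8] := {0x9a,0xd0,0x1a,0xfb,0x75,0xb8,0xbe,0x96}
#3 dst[0x03+5] := {0xd0,0x1a,0xfb,0x75,0xb8}
query mem[0x14]=0x75, mem[0x12]=0x1a, mem[0x17]=0x96, mem[0x06]=0x75, mem[0x10]=0x9a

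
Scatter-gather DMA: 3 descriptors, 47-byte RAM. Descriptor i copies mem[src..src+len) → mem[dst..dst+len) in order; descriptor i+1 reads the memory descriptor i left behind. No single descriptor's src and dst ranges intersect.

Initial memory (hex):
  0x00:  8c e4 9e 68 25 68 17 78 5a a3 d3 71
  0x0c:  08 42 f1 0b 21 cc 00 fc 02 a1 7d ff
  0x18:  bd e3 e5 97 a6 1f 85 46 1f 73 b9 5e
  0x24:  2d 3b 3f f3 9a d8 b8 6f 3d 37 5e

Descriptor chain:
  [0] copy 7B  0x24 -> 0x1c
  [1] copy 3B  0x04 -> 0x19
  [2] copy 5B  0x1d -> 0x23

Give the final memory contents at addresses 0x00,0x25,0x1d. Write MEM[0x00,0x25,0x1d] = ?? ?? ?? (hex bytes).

MEM[0x00,0x25,0x1d] = 8c f3 3b

[0] 0x24->0x1c len=7 : 2d 3b 3f f3 9a d8 b8
[1] 0x04->0x19 len=3 : 25 68 17
[2] 0x1d->0x23 len=5 : 3b 3f f3 9a d8
query mem[0x00]=0x8c, mem[0x25]=0xf3, mem[0x1d]=0x3b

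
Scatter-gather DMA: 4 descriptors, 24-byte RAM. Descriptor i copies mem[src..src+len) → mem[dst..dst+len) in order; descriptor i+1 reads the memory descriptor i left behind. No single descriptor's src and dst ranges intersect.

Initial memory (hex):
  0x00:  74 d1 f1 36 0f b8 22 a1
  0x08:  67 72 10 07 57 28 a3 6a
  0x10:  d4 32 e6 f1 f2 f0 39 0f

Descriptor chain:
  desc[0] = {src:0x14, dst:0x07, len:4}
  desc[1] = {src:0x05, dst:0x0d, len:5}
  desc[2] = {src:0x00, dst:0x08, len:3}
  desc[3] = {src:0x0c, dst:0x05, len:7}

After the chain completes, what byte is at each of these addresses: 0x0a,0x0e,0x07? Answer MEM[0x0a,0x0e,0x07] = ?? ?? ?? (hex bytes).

MEM[0x0a,0x0e,0x07] = 39 22 22

[0] 0x14->0x07 len=4 : f2 f0 39 0f
[1] 0x05->0x0d len=5 : b8 22 f2 f0 39
[2] 0x00->0x08 len=3 : 74 d1 f1
[3] 0x0c->0x05 len=7 : 57 b8 22 f2 f0 39 e6
query mem[0x0a]=0x39, mem[0x0e]=0x22, mem[0x07]=0x22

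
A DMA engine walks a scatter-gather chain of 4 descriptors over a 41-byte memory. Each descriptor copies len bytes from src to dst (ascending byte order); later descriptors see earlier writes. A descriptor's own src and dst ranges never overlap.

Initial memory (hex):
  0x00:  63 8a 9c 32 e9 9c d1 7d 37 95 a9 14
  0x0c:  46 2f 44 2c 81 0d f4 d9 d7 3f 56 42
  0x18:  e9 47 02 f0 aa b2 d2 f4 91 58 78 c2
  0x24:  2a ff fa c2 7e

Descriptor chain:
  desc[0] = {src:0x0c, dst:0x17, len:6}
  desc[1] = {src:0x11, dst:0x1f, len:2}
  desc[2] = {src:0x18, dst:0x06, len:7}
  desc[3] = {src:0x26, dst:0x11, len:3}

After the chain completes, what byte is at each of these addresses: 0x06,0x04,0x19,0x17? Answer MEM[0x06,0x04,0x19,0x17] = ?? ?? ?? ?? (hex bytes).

MEM[0x06,0x04,0x19,0x17] = 2f e9 44 46

D0: mem[0x17..0x1c] <- [46 2f 44 2c 81 0d]
D1: mem[0x1f..0x20] <- [0d f4]
D2: mem[0x06..0x0c] <- [2f 44 2c 81 0d b2 d2]
D3: mem[0x11..0x13] <- [fa c2 7e]
query mem[0x06]=0x2f, mem[0x04]=0xe9, mem[0x19]=0x44, mem[0x17]=0x46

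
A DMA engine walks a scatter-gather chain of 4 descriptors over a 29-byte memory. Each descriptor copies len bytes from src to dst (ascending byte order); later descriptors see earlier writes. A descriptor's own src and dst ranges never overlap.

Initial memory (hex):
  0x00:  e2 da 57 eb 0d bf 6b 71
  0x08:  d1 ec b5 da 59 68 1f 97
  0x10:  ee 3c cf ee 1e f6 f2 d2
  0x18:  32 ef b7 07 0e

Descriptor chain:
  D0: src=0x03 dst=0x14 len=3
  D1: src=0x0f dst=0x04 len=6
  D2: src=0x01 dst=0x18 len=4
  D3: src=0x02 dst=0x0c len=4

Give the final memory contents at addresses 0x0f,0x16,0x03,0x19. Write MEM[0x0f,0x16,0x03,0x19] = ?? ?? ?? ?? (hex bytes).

D0: mem[0x14..0x16] <- [eb 0d bf]
D1: mem[0x04..0x09] <- [97 ee 3c cf ee eb]
D2: mem[0x18..0x1b] <- [da 57 eb 97]
D3: mem[0x0c..0x0f] <- [57 eb 97 ee]
query mem[0x0f]=0xee, mem[0x16]=0xbf, mem[0x03]=0xeb, mem[0x19]=0x57

MEM[0x0f,0x16,0x03,0x19] = ee bf eb 57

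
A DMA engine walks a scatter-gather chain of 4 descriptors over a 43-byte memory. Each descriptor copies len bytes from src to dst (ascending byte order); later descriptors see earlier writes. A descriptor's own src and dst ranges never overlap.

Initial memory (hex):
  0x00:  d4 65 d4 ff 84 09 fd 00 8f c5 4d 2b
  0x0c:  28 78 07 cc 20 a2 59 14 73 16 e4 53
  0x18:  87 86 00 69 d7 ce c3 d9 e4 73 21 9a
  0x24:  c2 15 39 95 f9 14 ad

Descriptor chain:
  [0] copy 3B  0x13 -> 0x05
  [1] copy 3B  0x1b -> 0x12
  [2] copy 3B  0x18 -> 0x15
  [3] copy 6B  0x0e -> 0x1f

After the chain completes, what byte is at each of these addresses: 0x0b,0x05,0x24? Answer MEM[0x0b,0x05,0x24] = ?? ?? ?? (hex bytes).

MEM[0x0b,0x05,0x24] = 2b 14 d7

D0: mem[0x05..0x07] <- [14 73 16]
D1: mem[0x12..0x14] <- [69 d7 ce]
D2: mem[0x15..0x17] <- [87 86 00]
D3: mem[0x1f..0x24] <- [07 cc 20 a2 69 d7]
query mem[0x0b]=0x2b, mem[0x05]=0x14, mem[0x24]=0xd7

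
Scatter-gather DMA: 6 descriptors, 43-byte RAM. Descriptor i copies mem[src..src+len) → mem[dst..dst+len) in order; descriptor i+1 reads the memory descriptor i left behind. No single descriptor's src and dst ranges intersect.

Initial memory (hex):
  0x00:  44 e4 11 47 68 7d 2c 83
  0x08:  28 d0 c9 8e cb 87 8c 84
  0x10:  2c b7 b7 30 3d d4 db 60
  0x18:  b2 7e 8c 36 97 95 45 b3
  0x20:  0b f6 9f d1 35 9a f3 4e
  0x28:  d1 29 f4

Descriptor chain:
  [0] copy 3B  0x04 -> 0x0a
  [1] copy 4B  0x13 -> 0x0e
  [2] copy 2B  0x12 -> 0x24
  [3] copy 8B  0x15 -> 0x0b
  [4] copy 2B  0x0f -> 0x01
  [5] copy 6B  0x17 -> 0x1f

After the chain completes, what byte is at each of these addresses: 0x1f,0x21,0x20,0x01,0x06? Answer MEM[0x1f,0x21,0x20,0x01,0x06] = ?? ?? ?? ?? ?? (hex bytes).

MEM[0x1f,0x21,0x20,0x01,0x06] = 60 7e b2 7e 2c

D0: mem[0x0a..0x0c] <- [68 7d 2c]
D1: mem[0x0e..0x11] <- [30 3d d4 db]
D2: mem[0x24..0x25] <- [b7 30]
D3: mem[0x0b..0x12] <- [d4 db 60 b2 7e 8c 36 97]
D4: mem[0x01..0x02] <- [7e 8c]
D5: mem[0x1f..0x24] <- [60 b2 7e 8c 36 97]
query mem[0x1f]=0x60, mem[0x21]=0x7e, mem[0x20]=0xb2, mem[0x01]=0x7e, mem[0x06]=0x2c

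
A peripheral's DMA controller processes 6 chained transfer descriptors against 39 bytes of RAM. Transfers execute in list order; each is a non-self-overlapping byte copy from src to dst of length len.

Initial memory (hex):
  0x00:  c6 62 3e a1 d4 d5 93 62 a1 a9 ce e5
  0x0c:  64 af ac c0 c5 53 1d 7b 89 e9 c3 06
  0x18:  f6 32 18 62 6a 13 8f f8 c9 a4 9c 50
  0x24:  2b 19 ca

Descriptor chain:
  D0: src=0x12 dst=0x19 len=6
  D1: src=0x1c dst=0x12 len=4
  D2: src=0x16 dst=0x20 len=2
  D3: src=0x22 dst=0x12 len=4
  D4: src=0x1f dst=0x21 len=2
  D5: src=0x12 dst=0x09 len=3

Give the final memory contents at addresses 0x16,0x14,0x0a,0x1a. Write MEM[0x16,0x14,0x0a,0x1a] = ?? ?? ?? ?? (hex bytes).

MEM[0x16,0x14,0x0a,0x1a] = c3 2b 50 7b

D0: mem[0x19..0x1e] <- [1d 7b 89 e9 c3 06]
D1: mem[0x12..0x15] <- [e9 c3 06 f8]
D2: mem[0x20..0x21] <- [c3 06]
D3: mem[0x12..0x15] <- [9c 50 2b 19]
D4: mem[0x21..0x22] <- [f8 c3]
D5: mem[0x09..0x0b] <- [9c 50 2b]
query mem[0x16]=0xc3, mem[0x14]=0x2b, mem[0x0a]=0x50, mem[0x1a]=0x7b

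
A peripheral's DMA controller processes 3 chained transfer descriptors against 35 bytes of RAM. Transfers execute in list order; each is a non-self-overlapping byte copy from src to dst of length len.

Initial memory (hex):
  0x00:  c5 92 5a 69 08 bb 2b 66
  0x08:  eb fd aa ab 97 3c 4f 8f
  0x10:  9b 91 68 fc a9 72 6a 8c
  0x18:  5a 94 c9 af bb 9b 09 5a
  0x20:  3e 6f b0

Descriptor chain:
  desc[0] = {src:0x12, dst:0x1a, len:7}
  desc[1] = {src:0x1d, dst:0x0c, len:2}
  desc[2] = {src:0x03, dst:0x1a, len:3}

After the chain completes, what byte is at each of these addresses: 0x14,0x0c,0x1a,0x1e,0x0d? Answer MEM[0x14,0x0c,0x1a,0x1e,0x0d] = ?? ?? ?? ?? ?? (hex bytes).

MEM[0x14,0x0c,0x1a,0x1e,0x0d] = a9 72 69 6a 6a

  after D0: wrote 7B at 0x1a = 68fca9726a8c5a
  after D1: wrote 2B at 0x0c = 726a
  after D2: wrote 3B at 0x1a = 6908bb
query mem[0x14]=0xa9, mem[0x0c]=0x72, mem[0x1a]=0x69, mem[0x1e]=0x6a, mem[0x0d]=0x6a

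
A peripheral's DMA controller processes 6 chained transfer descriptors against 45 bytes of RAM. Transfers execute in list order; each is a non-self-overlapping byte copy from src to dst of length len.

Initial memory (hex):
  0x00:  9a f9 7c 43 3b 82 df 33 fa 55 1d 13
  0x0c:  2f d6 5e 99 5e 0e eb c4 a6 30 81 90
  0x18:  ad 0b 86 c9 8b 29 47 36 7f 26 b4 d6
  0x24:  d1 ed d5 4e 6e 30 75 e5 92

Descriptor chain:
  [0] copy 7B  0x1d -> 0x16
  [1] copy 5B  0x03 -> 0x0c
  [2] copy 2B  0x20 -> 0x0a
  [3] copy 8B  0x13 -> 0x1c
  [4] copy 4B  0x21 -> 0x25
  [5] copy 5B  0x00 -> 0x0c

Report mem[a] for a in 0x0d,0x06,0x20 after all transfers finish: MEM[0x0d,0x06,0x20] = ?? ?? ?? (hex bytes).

MEM[0x0d,0x06,0x20] = f9 df 47

  after D0: wrote 7B at 0x16 = 2947367f26b4d6
  after D1: wrote 5B at 0x0c = 433b82df33
  after D2: wrote 2B at 0x0a = 7f26
  after D3: wrote 8B at 0x1c = c4a6302947367f26
  after D4: wrote 4B at 0x25 = 367f26d1
  after D5: wrote 5B at 0x0c = 9af97c433b
query mem[0x0d]=0xf9, mem[0x06]=0xdf, mem[0x20]=0x47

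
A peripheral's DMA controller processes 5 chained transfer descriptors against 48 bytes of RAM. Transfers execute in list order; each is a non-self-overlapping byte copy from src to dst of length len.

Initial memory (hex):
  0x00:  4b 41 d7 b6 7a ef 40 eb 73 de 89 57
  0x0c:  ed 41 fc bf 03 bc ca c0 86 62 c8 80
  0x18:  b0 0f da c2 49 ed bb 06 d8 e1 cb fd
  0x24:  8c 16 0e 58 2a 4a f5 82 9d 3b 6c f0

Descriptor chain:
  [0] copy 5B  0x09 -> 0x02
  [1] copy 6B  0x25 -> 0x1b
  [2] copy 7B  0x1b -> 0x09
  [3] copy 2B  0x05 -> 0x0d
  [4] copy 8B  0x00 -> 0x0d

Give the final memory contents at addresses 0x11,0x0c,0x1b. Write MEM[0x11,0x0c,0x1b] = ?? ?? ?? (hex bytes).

MEM[0x11,0x0c,0x1b] = 57 2a 16

[0] 0x09->0x02 len=5 : de 89 57 ed 41
[1] 0x25->0x1b len=6 : 16 0e 58 2a 4a f5
[2] 0x1b->0x09 len=7 : 16 0e 58 2a 4a f5 e1
[3] 0x05->0x0d len=2 : ed 41
[4] 0x00->0x0d len=8 : 4b 41 de 89 57 ed 41 eb
query mem[0x11]=0x57, mem[0x0c]=0x2a, mem[0x1b]=0x16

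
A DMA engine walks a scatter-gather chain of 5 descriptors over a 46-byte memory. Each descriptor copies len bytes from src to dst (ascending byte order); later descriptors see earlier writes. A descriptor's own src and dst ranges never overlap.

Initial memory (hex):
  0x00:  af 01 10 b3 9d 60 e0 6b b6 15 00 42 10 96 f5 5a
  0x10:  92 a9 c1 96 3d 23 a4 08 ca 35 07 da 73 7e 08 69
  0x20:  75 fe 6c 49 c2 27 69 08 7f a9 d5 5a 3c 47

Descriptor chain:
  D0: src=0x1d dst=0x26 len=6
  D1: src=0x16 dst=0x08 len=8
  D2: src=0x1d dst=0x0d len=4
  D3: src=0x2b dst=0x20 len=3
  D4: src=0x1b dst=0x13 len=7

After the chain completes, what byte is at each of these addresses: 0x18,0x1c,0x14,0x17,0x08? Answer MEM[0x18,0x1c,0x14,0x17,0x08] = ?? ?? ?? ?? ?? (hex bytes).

MEM[0x18,0x1c,0x14,0x17,0x08] = 6c 73 73 69 a4

[0] 0x1d->0x26 len=6 : 7e 08 69 75 fe 6c
[1] 0x16->0x08 len=8 : a4 08 ca 35 07 da 73 7e
[2] 0x1d->0x0d len=4 : 7e 08 69 75
[3] 0x2b->0x20 len=3 : 6c 3c 47
[4] 0x1b->0x13 len=7 : da 73 7e 08 69 6c 3c
query mem[0x18]=0x6c, mem[0x1c]=0x73, mem[0x14]=0x73, mem[0x17]=0x69, mem[0x08]=0xa4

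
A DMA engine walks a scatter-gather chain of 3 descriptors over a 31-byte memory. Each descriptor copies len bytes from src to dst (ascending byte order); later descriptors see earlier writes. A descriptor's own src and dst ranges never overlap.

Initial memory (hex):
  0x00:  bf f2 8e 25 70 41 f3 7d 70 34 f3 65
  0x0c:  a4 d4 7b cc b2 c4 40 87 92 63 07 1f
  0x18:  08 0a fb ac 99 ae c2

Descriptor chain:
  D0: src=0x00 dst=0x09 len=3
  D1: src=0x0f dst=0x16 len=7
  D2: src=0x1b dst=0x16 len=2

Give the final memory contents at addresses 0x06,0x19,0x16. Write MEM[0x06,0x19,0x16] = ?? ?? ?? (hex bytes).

MEM[0x06,0x19,0x16] = f3 40 92

[0] 0x00->0x09 len=3 : bf f2 8e
[1] 0x0f->0x16 len=7 : cc b2 c4 40 87 92 63
[2] 0x1b->0x16 len=2 : 92 63
query mem[0x06]=0xf3, mem[0x19]=0x40, mem[0x16]=0x92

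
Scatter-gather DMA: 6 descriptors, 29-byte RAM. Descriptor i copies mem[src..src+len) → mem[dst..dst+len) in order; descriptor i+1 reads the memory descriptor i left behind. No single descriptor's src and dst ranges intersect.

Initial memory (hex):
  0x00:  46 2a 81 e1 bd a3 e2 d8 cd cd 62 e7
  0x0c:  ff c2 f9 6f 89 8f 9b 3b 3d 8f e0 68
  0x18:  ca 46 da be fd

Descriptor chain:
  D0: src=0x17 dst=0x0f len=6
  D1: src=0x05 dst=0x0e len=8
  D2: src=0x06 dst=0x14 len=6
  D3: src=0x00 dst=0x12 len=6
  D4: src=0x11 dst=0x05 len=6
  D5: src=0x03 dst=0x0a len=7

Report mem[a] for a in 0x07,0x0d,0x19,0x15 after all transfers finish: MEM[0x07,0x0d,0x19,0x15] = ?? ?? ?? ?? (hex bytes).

  after D0: wrote 6B at 0x0f = 68ca46dabefd
  after D1: wrote 8B at 0x0e = a3e2d8cdcd62e7ff
  after D2: wrote 6B at 0x14 = e2d8cdcd62e7
  after D3: wrote 6B at 0x12 = 462a81e1bda3
  after D4: wrote 6B at 0x05 = cd462a81e1bd
  after D5: wrote 7B at 0x0a = e1bdcd462a81e1
query mem[0x07]=0x2a, mem[0x0d]=0x46, mem[0x19]=0xe7, mem[0x15]=0xe1

MEM[0x07,0x0d,0x19,0x15] = 2a 46 e7 e1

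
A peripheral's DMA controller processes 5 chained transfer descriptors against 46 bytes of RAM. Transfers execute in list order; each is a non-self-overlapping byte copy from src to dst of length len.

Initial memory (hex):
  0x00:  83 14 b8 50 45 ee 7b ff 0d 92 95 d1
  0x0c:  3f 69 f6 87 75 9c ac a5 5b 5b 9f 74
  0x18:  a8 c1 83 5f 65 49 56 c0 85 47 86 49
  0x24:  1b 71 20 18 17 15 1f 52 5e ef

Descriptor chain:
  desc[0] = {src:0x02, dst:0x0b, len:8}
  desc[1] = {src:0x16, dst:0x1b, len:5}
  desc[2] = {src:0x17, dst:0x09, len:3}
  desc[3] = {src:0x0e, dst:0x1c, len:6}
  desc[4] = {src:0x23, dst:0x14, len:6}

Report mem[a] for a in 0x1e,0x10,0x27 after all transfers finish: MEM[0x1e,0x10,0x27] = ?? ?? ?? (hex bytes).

MEM[0x1e,0x10,0x27] = ff ff 18

  after D0: wrote 8B at 0x0b = b85045ee7bff0d92
  after D1: wrote 5B at 0x1b = 9f74a8c183
  after D2: wrote 3B at 0x09 = 74a8c1
  after D3: wrote 6B at 0x1c = ee7bff0d92a5
  after D4: wrote 6B at 0x14 = 491b71201817
query mem[0x1e]=0xff, mem[0x10]=0xff, mem[0x27]=0x18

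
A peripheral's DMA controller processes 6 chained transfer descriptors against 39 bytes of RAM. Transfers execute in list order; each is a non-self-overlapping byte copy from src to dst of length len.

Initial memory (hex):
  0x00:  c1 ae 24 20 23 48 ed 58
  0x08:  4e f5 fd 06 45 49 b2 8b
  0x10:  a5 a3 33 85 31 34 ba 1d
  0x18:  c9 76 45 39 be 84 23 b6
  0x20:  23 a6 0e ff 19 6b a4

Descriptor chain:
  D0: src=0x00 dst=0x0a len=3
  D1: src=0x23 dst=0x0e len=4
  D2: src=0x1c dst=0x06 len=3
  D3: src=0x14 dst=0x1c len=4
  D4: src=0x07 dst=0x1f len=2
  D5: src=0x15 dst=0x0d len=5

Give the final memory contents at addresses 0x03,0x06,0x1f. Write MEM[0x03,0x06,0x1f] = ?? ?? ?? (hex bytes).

[0] 0x00->0x0a len=3 : c1 ae 24
[1] 0x23->0x0e len=4 : ff 19 6b a4
[2] 0x1c->0x06 len=3 : be 84 23
[3] 0x14->0x1c len=4 : 31 34 ba 1d
[4] 0x07->0x1f len=2 : 84 23
[5] 0x15->0x0d len=5 : 34 ba 1d c9 76
query mem[0x03]=0x20, mem[0x06]=0xbe, mem[0x1f]=0x84

MEM[0x03,0x06,0x1f] = 20 be 84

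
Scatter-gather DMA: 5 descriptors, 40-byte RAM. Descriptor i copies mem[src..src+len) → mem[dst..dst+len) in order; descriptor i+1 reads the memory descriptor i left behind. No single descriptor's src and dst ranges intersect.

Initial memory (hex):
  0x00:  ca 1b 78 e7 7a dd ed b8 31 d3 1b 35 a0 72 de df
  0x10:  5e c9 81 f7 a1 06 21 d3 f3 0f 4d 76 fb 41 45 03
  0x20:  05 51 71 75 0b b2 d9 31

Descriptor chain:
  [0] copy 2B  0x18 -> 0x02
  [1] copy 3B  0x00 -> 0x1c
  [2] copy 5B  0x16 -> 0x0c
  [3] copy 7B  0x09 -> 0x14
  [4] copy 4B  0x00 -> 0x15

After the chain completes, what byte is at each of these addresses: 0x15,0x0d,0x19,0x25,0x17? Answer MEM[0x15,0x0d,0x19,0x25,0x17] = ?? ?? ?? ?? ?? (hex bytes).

[0] 0x18->0x02 len=2 : f3 0f
[1] 0x00->0x1c len=3 : ca 1b f3
[2] 0x16->0x0c len=5 : 21 d3 f3 0f 4d
[3] 0x09->0x14 len=7 : d3 1b 35 21 d3 f3 0f
[4] 0x00->0x15 len=4 : ca 1b f3 0f
query mem[0x15]=0xca, mem[0x0d]=0xd3, mem[0x19]=0xf3, mem[0x25]=0xb2, mem[0x17]=0xf3

MEM[0x15,0x0d,0x19,0x25,0x17] = ca d3 f3 b2 f3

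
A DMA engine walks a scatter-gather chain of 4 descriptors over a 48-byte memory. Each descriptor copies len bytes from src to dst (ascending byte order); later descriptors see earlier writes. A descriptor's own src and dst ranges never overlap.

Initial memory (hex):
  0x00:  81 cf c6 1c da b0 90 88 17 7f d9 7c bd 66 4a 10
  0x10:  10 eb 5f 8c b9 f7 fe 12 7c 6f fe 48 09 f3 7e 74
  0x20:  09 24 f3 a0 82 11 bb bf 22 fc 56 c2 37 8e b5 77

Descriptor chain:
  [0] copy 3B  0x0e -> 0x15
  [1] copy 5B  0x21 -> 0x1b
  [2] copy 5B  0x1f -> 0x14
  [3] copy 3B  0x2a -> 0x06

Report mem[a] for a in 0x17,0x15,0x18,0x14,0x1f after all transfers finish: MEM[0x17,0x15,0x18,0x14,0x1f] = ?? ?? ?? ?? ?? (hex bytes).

MEM[0x17,0x15,0x18,0x14,0x1f] = f3 09 a0 11 11

[0] 0x0e->0x15 len=3 : 4a 10 10
[1] 0x21->0x1b len=5 : 24 f3 a0 82 11
[2] 0x1f->0x14 len=5 : 11 09 24 f3 a0
[3] 0x2a->0x06 len=3 : 56 c2 37
query mem[0x17]=0xf3, mem[0x15]=0x09, mem[0x18]=0xa0, mem[0x14]=0x11, mem[0x1f]=0x11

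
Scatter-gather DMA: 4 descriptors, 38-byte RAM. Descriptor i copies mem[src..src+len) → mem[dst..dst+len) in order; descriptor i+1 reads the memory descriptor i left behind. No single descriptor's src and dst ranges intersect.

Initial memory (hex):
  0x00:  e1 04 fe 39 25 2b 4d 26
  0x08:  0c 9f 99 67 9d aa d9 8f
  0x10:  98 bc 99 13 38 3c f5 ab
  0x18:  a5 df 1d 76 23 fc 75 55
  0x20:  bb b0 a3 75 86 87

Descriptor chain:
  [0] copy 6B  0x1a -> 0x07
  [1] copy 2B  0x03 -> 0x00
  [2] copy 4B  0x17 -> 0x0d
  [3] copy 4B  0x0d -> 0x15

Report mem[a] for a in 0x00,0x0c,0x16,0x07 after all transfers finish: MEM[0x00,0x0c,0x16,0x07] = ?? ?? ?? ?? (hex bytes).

MEM[0x00,0x0c,0x16,0x07] = 39 55 a5 1d

#0 dst[0x07+6] := {0x1d,0x76,0x23,0xfc,0x75,0x55}
#1 dst[0x00+2] := {0x39,0x25}
#2 dst[0x0d+4] := {0xab,0xa5,0xdf,0x1d}
#3 dst[0x15+4] := {0xab,0xa5,0xdf,0x1d}
query mem[0x00]=0x39, mem[0x0c]=0x55, mem[0x16]=0xa5, mem[0x07]=0x1d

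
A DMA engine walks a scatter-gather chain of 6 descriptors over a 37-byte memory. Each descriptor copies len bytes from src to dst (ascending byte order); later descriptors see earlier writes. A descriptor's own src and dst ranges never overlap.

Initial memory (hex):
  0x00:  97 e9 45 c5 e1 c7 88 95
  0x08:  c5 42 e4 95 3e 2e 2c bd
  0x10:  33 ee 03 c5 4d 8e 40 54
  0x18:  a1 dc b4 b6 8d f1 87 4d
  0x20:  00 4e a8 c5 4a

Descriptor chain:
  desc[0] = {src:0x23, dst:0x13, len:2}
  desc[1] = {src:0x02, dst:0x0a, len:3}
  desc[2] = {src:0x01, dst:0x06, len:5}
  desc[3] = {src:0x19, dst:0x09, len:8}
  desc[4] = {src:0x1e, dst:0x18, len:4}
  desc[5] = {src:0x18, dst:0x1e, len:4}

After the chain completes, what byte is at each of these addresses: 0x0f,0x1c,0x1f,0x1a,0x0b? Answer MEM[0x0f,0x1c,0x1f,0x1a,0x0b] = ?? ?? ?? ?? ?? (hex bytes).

[0] 0x23->0x13 len=2 : c5 4a
[1] 0x02->0x0a len=3 : 45 c5 e1
[2] 0x01->0x06 len=5 : e9 45 c5 e1 c7
[3] 0x19->0x09 len=8 : dc b4 b6 8d f1 87 4d 00
[4] 0x1e->0x18 len=4 : 87 4d 00 4e
[5] 0x18->0x1e len=4 : 87 4d 00 4e
query mem[0x0f]=0x4d, mem[0x1c]=0x8d, mem[0x1f]=0x4d, mem[0x1a]=0x00, mem[0x0b]=0xb6

MEM[0x0f,0x1c,0x1f,0x1a,0x0b] = 4d 8d 4d 00 b6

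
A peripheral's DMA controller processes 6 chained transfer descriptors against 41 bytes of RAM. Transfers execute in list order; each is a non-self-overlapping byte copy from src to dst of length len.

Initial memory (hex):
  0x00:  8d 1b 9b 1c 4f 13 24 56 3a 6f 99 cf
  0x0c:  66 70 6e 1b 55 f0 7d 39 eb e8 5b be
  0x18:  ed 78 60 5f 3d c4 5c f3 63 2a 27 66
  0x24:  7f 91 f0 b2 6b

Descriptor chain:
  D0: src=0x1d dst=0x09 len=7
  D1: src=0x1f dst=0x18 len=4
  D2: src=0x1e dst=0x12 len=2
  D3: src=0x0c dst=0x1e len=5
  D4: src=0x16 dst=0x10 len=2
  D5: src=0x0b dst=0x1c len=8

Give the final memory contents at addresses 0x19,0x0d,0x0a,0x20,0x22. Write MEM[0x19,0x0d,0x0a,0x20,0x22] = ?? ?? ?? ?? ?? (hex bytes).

MEM[0x19,0x0d,0x0a,0x20,0x22] = 63 2a 5c 66 be

D0: mem[0x09..0x0f] <- [c4 5c f3 63 2a 27 66]
D1: mem[0x18..0x1b] <- [f3 63 2a 27]
D2: mem[0x12..0x13] <- [5c f3]
D3: mem[0x1e..0x22] <- [63 2a 27 66 55]
D4: mem[0x10..0x11] <- [5b be]
D5: mem[0x1c..0x23] <- [f3 63 2a 27 66 5b be 5c]
query mem[0x19]=0x63, mem[0x0d]=0x2a, mem[0x0a]=0x5c, mem[0x20]=0x66, mem[0x22]=0xbe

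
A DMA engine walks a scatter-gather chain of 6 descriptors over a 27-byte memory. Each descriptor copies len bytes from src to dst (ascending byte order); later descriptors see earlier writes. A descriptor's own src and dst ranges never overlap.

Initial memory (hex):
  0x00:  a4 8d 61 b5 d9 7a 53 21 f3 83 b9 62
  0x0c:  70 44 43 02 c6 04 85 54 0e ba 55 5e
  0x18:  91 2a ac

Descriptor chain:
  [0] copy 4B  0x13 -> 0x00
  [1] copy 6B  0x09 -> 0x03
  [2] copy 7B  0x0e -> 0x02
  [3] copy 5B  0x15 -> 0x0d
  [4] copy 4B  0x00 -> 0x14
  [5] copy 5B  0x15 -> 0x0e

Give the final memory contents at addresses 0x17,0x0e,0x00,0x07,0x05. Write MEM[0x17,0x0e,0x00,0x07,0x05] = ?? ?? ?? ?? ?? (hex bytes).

[0] 0x13->0x00 len=4 : 54 0e ba 55
[1] 0x09->0x03 len=6 : 83 b9 62 70 44 43
[2] 0x0e->0x02 len=7 : 43 02 c6 04 85 54 0e
[3] 0x15->0x0d len=5 : ba 55 5e 91 2a
[4] 0x00->0x14 len=4 : 54 0e 43 02
[5] 0x15->0x0e len=5 : 0e 43 02 91 2a
query mem[0x17]=0x02, mem[0x0e]=0x0e, mem[0x00]=0x54, mem[0x07]=0x54, mem[0x05]=0x04

MEM[0x17,0x0e,0x00,0x07,0x05] = 02 0e 54 54 04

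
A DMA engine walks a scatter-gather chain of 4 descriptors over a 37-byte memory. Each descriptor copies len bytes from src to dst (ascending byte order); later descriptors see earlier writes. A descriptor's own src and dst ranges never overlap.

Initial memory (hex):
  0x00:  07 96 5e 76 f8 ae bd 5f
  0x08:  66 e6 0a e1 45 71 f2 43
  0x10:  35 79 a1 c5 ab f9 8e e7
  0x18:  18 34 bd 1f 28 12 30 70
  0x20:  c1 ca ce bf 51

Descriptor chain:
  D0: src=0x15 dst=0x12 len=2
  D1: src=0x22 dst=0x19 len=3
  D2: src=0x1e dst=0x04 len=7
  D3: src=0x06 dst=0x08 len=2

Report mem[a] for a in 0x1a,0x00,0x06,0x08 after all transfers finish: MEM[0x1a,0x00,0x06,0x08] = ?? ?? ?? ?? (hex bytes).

MEM[0x1a,0x00,0x06,0x08] = bf 07 c1 c1

  after D0: wrote 2B at 0x12 = f98e
  after D1: wrote 3B at 0x19 = cebf51
  after D2: wrote 7B at 0x04 = 3070c1cacebf51
  after D3: wrote 2B at 0x08 = c1ca
query mem[0x1a]=0xbf, mem[0x00]=0x07, mem[0x06]=0xc1, mem[0x08]=0xc1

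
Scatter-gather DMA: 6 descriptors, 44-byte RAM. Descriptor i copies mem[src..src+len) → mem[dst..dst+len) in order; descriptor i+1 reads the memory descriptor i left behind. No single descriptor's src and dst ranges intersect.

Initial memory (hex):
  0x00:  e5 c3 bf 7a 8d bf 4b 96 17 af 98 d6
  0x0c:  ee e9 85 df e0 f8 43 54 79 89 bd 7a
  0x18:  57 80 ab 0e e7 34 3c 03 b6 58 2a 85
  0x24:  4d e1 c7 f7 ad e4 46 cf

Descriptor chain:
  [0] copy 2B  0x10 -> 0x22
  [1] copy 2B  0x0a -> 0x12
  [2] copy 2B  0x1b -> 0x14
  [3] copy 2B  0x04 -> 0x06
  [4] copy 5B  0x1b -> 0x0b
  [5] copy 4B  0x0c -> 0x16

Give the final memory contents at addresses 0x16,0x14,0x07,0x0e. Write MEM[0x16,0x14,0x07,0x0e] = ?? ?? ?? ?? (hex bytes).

[0] 0x10->0x22 len=2 : e0 f8
[1] 0x0a->0x12 len=2 : 98 d6
[2] 0x1b->0x14 len=2 : 0e e7
[3] 0x04->0x06 len=2 : 8d bf
[4] 0x1b->0x0b len=5 : 0e e7 34 3c 03
[5] 0x0c->0x16 len=4 : e7 34 3c 03
query mem[0x16]=0xe7, mem[0x14]=0x0e, mem[0x07]=0xbf, mem[0x0e]=0x3c

MEM[0x16,0x14,0x07,0x0e] = e7 0e bf 3c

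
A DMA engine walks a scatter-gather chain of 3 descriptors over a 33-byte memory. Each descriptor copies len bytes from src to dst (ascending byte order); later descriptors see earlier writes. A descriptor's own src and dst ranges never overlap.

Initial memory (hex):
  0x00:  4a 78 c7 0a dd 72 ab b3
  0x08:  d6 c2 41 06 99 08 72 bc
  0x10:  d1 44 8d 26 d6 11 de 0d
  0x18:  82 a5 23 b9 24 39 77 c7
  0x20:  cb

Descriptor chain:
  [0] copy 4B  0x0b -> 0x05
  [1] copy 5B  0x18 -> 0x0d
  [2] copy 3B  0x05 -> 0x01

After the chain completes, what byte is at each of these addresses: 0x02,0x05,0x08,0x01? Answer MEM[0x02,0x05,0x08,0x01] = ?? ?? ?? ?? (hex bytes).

[0] 0x0b->0x05 len=4 : 06 99 08 72
[1] 0x18->0x0d len=5 : 82 a5 23 b9 24
[2] 0x05->0x01 len=3 : 06 99 08
query mem[0x02]=0x99, mem[0x05]=0x06, mem[0x08]=0x72, mem[0x01]=0x06

MEM[0x02,0x05,0x08,0x01] = 99 06 72 06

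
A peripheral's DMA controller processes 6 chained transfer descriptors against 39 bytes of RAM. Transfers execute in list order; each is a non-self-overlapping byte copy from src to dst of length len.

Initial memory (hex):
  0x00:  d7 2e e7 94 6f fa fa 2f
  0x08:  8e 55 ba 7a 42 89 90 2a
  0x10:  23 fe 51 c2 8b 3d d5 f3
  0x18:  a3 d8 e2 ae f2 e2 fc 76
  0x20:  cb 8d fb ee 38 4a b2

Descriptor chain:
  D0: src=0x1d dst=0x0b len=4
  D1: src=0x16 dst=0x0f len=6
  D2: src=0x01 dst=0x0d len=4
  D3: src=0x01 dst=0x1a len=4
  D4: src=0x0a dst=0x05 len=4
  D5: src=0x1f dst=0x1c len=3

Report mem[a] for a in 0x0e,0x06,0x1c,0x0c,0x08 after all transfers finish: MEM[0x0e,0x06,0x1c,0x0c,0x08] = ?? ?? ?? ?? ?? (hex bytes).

#0 dst[0x0b+4] := {0xe2,0xfc,0x76,0xcb}
#1 dst[0x0f+6] := {0xd5,0xf3,0xa3,0xd8,0xe2,0xae}
#2 dst[0x0d+4] := {0x2e,0xe7,0x94,0x6f}
#3 dst[0x1a+4] := {0x2e,0xe7,0x94,0x6f}
#4 dst[0x05+4] := {0xba,0xe2,0xfc,0x2e}
#5 dst[0x1c+3] := {0x76,0xcb,0x8d}
query mem[0x0e]=0xe7, mem[0x06]=0xe2, mem[0x1c]=0x76, mem[0x0c]=0xfc, mem[0x08]=0x2e

MEM[0x0e,0x06,0x1c,0x0c,0x08] = e7 e2 76 fc 2e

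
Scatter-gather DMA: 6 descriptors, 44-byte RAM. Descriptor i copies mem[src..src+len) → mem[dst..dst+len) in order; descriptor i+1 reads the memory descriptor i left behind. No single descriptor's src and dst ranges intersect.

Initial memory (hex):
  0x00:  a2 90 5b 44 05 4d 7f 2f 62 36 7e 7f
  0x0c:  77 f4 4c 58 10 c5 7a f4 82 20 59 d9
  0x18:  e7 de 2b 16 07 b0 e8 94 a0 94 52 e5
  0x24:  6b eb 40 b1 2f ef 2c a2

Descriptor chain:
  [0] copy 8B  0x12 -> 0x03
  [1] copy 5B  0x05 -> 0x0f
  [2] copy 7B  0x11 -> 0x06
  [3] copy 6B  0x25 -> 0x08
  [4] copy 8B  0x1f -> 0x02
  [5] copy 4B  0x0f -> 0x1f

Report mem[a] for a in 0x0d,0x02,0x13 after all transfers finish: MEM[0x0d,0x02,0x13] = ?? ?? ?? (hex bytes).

#0 dst[0x03+8] := {0x7a,0xf4,0x82,0x20,0x59,0xd9,0xe7,0xde}
#1 dst[0x0f+5] := {0x82,0x20,0x59,0xd9,0xe7}
#2 dst[0x06+7] := {0x59,0xd9,0xe7,0x82,0x20,0x59,0xd9}
#3 dst[0x08+6] := {0xeb,0x40,0xb1,0x2f,0xef,0x2c}
#4 dst[0x02+8] := {0x94,0xa0,0x94,0x52,0xe5,0x6b,0xeb,0x40}
#5 dst[0x1f+4] := {0x82,0x20,0x59,0xd9}
query mem[0x0d]=0x2c, mem[0x02]=0x94, mem[0x13]=0xe7

MEM[0x0d,0x02,0x13] = 2c 94 e7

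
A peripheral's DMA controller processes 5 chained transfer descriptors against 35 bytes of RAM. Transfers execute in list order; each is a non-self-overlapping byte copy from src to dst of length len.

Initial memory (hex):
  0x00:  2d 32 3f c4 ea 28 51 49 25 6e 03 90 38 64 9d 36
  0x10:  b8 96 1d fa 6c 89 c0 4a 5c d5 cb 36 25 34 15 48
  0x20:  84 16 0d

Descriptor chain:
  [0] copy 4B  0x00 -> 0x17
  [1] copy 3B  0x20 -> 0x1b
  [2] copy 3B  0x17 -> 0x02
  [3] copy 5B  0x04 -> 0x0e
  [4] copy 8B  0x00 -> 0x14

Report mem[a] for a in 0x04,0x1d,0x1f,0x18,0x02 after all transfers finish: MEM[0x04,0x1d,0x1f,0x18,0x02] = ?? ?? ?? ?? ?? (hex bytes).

[0] 0x00->0x17 len=4 : 2d 32 3f c4
[1] 0x20->0x1b len=3 : 84 16 0d
[2] 0x17->0x02 len=3 : 2d 32 3f
[3] 0x04->0x0e len=5 : 3f 28 51 49 25
[4] 0x00->0x14 len=8 : 2d 32 2d 32 3f 28 51 49
query mem[0x04]=0x3f, mem[0x1d]=0x0d, mem[0x1f]=0x48, mem[0x18]=0x3f, mem[0x02]=0x2d

MEM[0x04,0x1d,0x1f,0x18,0x02] = 3f 0d 48 3f 2d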